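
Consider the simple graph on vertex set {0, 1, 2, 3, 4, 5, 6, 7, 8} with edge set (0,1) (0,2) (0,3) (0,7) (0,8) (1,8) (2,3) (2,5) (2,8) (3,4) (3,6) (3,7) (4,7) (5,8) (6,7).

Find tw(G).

A width-2 tree decomposition is:
Bags: B1 = {0, 2, 8}  B2 = {0, 2, 3}  B3 = {0, 1, 8}  B4 = {0, 3, 7}  B5 = {3, 6, 7}  B6 = {2, 5, 8}  B7 = {3, 4, 7}
Tree: B1–B2, B1–B3, B2–B4, B4–B5, B1–B6, B4–B7
The largest bag has 3 vertices, giving width 2; this decomposition certifies tw(G) ≤ 2. For the lower bound, the 3 vertices {0, 1, 8} are pairwise adjacent, and any tree decomposition puts a clique entirely inside one bag — forcing width ≥ 2. The upper and lower bounds meet at 2, so that is the treewidth.

2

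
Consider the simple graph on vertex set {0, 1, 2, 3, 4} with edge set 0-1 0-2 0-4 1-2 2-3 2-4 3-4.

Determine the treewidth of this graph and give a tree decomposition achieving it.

Each bag holds 3 vertices, so the decomposition has width 2, which upper-bounds the treewidth. For the lower bound, the 3 vertices {0, 1, 2} are pairwise adjacent, and any tree decomposition puts a clique entirely inside one bag — forcing width ≥ 2. The upper and lower bounds meet at 2, so that is the treewidth.

Treewidth 2.
One such decomposition:
Bags: B1 = {0, 1, 2}  B2 = {0, 2, 4}  B3 = {2, 3, 4}
Tree: B1–B2, B2–B3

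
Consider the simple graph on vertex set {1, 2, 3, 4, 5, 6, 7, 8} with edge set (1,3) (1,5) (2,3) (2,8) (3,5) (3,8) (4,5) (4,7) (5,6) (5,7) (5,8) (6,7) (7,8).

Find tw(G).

2

A width-2 tree decomposition is:
Bags: B1 = {5, 7, 8}  B2 = {4, 5, 7}  B3 = {3, 5, 8}  B4 = {2, 3, 8}  B5 = {5, 6, 7}  B6 = {1, 3, 5}
Tree: B1–B2, B1–B3, B3–B4, B1–B5, B3–B6
The largest bag has 3 vertices, giving width 2; this decomposition certifies tw(G) ≤ 2. Conversely, {2, 3, 8} is a clique of size 3, and the vertices of any clique must share a bag in every tree decomposition; so some bag has ≥ 3 vertices and tw(G) ≥ 2. Combining the bounds, tw(G) = 2.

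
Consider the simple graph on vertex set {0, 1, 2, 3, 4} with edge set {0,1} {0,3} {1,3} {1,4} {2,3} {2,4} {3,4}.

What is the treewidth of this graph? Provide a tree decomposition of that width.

Each bag holds 3 vertices, so the decomposition has width 2, which upper-bounds the treewidth. Conversely, {0, 1, 3} is a clique of size 3, and the vertices of any clique must share a bag in every tree decomposition; so some bag has ≥ 3 vertices and tw(G) ≥ 2. The upper and lower bounds meet at 2, so that is the treewidth.

Treewidth 2.
Bags: B1 = {0, 1, 3}  B2 = {1, 3, 4}  B3 = {2, 3, 4}
Tree: B1–B2, B2–B3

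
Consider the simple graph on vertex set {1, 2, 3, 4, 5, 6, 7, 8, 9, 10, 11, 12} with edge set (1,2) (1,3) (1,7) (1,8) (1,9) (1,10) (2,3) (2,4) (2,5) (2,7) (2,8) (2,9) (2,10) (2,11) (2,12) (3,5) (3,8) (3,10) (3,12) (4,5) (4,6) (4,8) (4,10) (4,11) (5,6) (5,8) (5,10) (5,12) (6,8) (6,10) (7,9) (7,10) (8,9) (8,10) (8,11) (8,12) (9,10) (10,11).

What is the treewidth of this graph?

4

A width-4 tree decomposition is:
Bags: B1 = {2, 4, 5, 8, 10}  B2 = {4, 5, 6, 8, 10}  B3 = {2, 3, 5, 8, 10}  B4 = {2, 4, 8, 10, 11}  B5 = {1, 2, 3, 8, 10}  B6 = {2, 3, 5, 8, 12}  B7 = {1, 2, 8, 9, 10}  B8 = {1, 2, 7, 9, 10}
Tree: B1–B2, B1–B3, B1–B4, B3–B5, B3–B6, B5–B7, B7–B8
Each bag holds 5 vertices, so the decomposition has width 4, which upper-bounds the treewidth. On the other hand G contains the 5-clique {1, 2, 8, 9, 10}. A clique must lie in a single bag of any decomposition, so no decomposition can have width below 4. The upper and lower bounds meet at 4, so that is the treewidth.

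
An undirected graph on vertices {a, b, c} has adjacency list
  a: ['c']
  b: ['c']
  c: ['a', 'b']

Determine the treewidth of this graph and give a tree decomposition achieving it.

The largest bag has 2 vertices, giving width 1; this decomposition certifies tw(G) ≤ 1. Any graph with an edge has treewidth ≥ 1, and G has the edge c–a. Therefore the treewidth is 1.

Treewidth 1.
Bags: B1 = {a, c}  B2 = {b, c}
Tree: B1–B2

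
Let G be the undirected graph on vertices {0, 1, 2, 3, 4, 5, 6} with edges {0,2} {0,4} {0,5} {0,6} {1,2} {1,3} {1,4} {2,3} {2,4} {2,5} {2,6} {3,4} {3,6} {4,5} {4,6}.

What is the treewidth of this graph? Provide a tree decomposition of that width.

The largest bag has 4 vertices, giving width 3; this decomposition certifies tw(G) ≤ 3. For the lower bound, the 4 vertices {0, 2, 4, 5} are pairwise adjacent, and any tree decomposition puts a clique entirely inside one bag — forcing width ≥ 3. Combining the bounds, tw(G) = 3.

Treewidth 3.
One optimal decomposition is:
Bags: B1 = {0, 2, 4, 6}  B2 = {2, 3, 4, 6}  B3 = {1, 2, 3, 4}  B4 = {0, 2, 4, 5}
Tree: B1–B2, B2–B3, B1–B4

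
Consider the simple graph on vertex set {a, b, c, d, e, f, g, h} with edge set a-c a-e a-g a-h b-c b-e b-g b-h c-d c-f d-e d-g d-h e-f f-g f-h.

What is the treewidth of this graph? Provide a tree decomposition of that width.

Treewidth 4.
One optimal decomposition is:
Bags: B1 = {c, e, f, g, h}  B2 = {b, c, e, g, h}  B3 = {c, d, e, g, h}  B4 = {a, c, e, g, h}
Tree: B1–B2, B2–B3, B3–B4

Each bag holds 5 vertices, so the decomposition has width 4, which upper-bounds the treewidth. For the lower bound: the 5 vertex sets {e,f}, {b,g}, {d,h}, {c}, {a} are disjoint, each induces a connected subgraph, and every pair is joined by at least one edge of G. Contracting each set to a single vertex therefore yields K_{5} as a minor, and since treewidth is minor-monotone, tw(G) ≥ tw(K_{5}) = 4. The upper and lower bounds meet at 4, so that is the treewidth.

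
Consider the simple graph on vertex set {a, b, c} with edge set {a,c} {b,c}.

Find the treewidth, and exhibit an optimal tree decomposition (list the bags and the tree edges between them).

Treewidth 1.
Bags: B1 = {b, c}  B2 = {a, c}
Tree: B1–B2

Every bag has size at most 2, so the width is 2 − 1 = 1 and tw(G) ≤ 1. G has an edge, so its treewidth is at least 1. Hence tw(G) = 1 exactly.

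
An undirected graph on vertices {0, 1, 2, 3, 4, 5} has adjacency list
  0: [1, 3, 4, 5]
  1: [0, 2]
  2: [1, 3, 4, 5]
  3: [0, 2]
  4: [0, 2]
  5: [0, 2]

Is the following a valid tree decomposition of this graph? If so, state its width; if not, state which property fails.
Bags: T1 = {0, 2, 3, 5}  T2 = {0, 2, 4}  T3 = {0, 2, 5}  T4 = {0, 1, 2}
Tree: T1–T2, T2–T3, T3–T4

No — bags containing vertex 5 are not connected in the tree.

A tree decomposition must satisfy three properties: every vertex lies in some bag; for every edge, both endpoints lie together in some bag; and for every vertex, the bags containing it form a connected subtree. Here bags containing vertex 5 are not connected in the tree, so the decomposition is invalid.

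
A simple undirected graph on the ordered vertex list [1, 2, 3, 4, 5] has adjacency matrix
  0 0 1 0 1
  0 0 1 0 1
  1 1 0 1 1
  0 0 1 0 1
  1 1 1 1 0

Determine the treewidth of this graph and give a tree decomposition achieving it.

Treewidth 2.
One optimal decomposition is:
Bags: B1 = {2, 3, 5}  B2 = {1, 3, 5}  B3 = {3, 4, 5}
Tree: B1–B2, B1–B3

Each bag holds 3 vertices, so the decomposition has width 2, which upper-bounds the treewidth. Conversely, {1, 3, 5} is a clique of size 3, and the vertices of any clique must share a bag in every tree decomposition; so some bag has ≥ 3 vertices and tw(G) ≥ 2. Therefore the treewidth is 2.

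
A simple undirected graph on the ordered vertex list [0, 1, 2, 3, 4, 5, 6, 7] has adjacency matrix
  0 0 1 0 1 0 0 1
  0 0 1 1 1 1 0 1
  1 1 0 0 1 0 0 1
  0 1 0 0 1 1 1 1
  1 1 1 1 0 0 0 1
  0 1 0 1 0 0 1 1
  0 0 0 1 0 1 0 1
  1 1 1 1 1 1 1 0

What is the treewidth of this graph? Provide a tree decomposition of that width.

Each bag holds 4 vertices, so the decomposition has width 3, which upper-bounds the treewidth. On the other hand G contains the 4-clique {0, 2, 4, 7}. A clique must lie in a single bag of any decomposition, so no decomposition can have width below 3. The upper and lower bounds meet at 3, so that is the treewidth.

Treewidth 3.
One optimal decomposition is:
Bags: B1 = {1, 3, 4, 7}  B2 = {1, 3, 5, 7}  B3 = {1, 2, 4, 7}  B4 = {0, 2, 4, 7}  B5 = {3, 5, 6, 7}
Tree: B1–B2, B1–B3, B3–B4, B2–B5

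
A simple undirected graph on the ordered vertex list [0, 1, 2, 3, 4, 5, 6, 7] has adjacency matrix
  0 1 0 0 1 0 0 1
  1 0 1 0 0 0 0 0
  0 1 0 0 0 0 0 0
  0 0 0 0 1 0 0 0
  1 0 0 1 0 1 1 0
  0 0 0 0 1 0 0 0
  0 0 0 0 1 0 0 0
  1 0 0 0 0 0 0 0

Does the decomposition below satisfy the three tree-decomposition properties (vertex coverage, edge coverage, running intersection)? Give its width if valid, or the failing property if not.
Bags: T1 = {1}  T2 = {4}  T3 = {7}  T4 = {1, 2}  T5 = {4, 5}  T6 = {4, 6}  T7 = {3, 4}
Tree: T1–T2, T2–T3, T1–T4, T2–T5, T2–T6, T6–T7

A tree decomposition must satisfy three properties: every vertex lies in some bag; for every edge, both endpoints lie together in some bag; and for every vertex, the bags containing it form a connected subtree. Here vertex 0 appears in no bag, so the decomposition is invalid.

No — vertex 0 appears in no bag.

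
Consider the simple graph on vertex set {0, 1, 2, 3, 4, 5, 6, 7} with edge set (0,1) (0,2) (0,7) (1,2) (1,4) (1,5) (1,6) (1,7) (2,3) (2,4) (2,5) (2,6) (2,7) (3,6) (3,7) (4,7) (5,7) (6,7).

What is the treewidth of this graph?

3

A width-3 tree decomposition is:
Bags: B1 = {1, 2, 5, 7}  B2 = {1, 2, 6, 7}  B3 = {0, 1, 2, 7}  B4 = {2, 3, 6, 7}  B5 = {1, 2, 4, 7}
Tree: B1–B2, B1–B3, B2–B4, B1–B5
Each bag holds 4 vertices, so the decomposition has width 3, which upper-bounds the treewidth. On the other hand G contains the 4-clique {0, 1, 2, 7}. A clique must lie in a single bag of any decomposition, so no decomposition can have width below 3. Therefore the treewidth is 3.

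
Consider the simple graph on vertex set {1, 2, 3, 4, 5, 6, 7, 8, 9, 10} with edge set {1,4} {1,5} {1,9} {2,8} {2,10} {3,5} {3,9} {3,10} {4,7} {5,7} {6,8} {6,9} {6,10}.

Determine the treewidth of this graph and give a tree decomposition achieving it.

Every bag has size at most 3, so the width is 3 − 1 = 2 and tw(G) ≤ 2. Since 7–4–1–5–7 is a cycle in G, G is not acyclic. Forests are exactly the graphs of treewidth ≤ 1, so tw(G) ≥ 2. Therefore the treewidth is 2.

Treewidth 2.
One such decomposition:
Bags: B1 = {4, 5, 7}  B2 = {1, 4, 5}  B3 = {1, 3, 5}  B4 = {1, 3, 9}  B5 = {3, 9, 10}  B6 = {6, 9, 10}  B7 = {2, 6, 10}  B8 = {2, 6, 8}
Tree: B1–B2, B2–B3, B3–B4, B4–B5, B5–B6, B6–B7, B7–B8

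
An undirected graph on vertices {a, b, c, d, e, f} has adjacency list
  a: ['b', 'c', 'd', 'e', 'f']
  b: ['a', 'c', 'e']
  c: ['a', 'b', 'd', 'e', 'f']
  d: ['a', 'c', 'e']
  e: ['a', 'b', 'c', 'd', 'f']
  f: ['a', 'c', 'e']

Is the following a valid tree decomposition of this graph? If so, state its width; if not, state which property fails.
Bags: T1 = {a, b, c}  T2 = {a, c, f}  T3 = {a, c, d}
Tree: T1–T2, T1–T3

A tree decomposition must satisfy three properties: every vertex lies in some bag; for every edge, both endpoints lie together in some bag; and for every vertex, the bags containing it form a connected subtree. Here vertex e appears in no bag, so the decomposition is invalid.

No — vertex e appears in no bag.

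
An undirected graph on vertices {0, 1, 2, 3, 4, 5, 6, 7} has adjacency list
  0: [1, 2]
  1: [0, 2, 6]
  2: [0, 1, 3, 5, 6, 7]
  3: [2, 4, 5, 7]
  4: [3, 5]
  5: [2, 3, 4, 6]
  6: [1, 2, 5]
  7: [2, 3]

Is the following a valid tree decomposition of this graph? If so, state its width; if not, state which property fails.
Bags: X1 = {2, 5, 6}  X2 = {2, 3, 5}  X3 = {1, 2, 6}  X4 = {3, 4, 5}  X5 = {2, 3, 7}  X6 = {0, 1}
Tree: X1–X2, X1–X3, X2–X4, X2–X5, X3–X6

No — edge (2,0) lies in no bag.

A tree decomposition must satisfy three properties: every vertex lies in some bag; for every edge, both endpoints lie together in some bag; and for every vertex, the bags containing it form a connected subtree. Here edge (2,0) lies in no bag, so the decomposition is invalid.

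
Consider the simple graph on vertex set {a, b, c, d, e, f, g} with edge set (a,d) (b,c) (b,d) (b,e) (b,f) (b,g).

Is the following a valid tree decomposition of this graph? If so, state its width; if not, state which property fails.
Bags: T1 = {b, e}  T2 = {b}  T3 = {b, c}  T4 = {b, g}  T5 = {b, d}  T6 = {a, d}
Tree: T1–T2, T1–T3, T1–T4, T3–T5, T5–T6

No — vertex f appears in no bag.

A tree decomposition must satisfy three properties: every vertex lies in some bag; for every edge, both endpoints lie together in some bag; and for every vertex, the bags containing it form a connected subtree. Here vertex f appears in no bag, so the decomposition is invalid.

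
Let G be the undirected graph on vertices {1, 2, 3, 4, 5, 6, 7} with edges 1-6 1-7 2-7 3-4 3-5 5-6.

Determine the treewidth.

1

A width-1 tree decomposition is:
Bags: B1 = {2, 7}  B2 = {1, 7}  B3 = {1, 6}  B4 = {5, 6}  B5 = {3, 5}  B6 = {3, 4}
Tree: B1–B2, B2–B3, B3–B4, B4–B5, B5–B6
Every bag has size at most 2, so the width is 2 − 1 = 1 and tw(G) ≤ 1. G has an edge, so its treewidth is at least 1. Therefore the treewidth is 1.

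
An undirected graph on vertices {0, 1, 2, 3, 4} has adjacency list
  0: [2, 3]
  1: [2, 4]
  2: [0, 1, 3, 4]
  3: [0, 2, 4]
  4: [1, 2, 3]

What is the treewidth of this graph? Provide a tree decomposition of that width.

Every bag has size at most 3, so the width is 3 − 1 = 2 and tw(G) ≤ 2. Conversely, {1, 2, 4} is a clique of size 3, and the vertices of any clique must share a bag in every tree decomposition; so some bag has ≥ 3 vertices and tw(G) ≥ 2. Combining the bounds, tw(G) = 2.

Treewidth 2.
Bags: B1 = {2, 3, 4}  B2 = {1, 2, 4}  B3 = {0, 2, 3}
Tree: B1–B2, B1–B3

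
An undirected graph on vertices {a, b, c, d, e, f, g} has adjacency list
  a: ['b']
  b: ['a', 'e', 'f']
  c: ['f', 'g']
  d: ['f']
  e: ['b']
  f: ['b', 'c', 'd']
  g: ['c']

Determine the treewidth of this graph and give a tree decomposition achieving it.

Treewidth 1.
One optimal decomposition is:
Bags: B1 = {a, b}  B2 = {b, f}  B3 = {c, f}  B4 = {c, g}  B5 = {d, f}  B6 = {b, e}
Tree: B1–B2, B2–B3, B3–B4, B2–B5, B1–B6

Every bag has size at most 2, so the width is 2 − 1 = 1 and tw(G) ≤ 1. Since G has at least one edge (e.g. b–a), it is not an edgeless graph, so tw(G) ≥ 1. The upper and lower bounds meet at 1, so that is the treewidth.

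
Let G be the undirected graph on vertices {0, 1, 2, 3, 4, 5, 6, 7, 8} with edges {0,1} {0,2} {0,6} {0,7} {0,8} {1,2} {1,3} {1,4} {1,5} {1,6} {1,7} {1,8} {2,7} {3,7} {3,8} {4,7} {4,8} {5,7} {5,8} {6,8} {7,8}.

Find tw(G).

A width-3 tree decomposition is:
Bags: B1 = {1, 5, 7, 8}  B2 = {1, 4, 7, 8}  B3 = {1, 3, 7, 8}  B4 = {0, 1, 7, 8}  B5 = {0, 1, 6, 8}  B6 = {0, 1, 2, 7}
Tree: B1–B2, B2–B3, B1–B4, B4–B5, B4–B6
Each bag holds 4 vertices, so the decomposition has width 3, which upper-bounds the treewidth. On the other hand G contains the 4-clique {0, 1, 6, 8}. A clique must lie in a single bag of any decomposition, so no decomposition can have width below 3. Therefore the treewidth is 3.

3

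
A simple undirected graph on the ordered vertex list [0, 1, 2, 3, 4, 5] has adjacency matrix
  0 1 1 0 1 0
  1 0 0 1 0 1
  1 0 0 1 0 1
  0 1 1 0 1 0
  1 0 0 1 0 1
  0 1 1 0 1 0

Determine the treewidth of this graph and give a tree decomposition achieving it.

The largest bag has 4 vertices, giving width 3; this decomposition certifies tw(G) ≤ 3. For the lower bound: the 4 vertex sets {2,5}, {1,3}, {0}, {4} are disjoint, each induces a connected subgraph, and every pair is joined by at least one edge of G. Contracting each set to a single vertex therefore yields K_{4} as a minor, and since treewidth is minor-monotone, tw(G) ≥ tw(K_{4}) = 3. Combining the bounds, tw(G) = 3.

Treewidth 3.
One such decomposition:
Bags: B1 = {0, 2, 3, 5}  B2 = {0, 1, 3, 5}  B3 = {0, 3, 4, 5}
Tree: B1–B2, B2–B3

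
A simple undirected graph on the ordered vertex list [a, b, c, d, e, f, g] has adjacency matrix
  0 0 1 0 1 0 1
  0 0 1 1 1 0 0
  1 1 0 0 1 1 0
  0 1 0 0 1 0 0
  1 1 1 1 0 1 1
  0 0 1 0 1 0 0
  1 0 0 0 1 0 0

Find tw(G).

A width-2 tree decomposition is:
Bags: B1 = {b, c, e}  B2 = {a, c, e}  B3 = {a, e, g}  B4 = {c, e, f}  B5 = {b, d, e}
Tree: B1–B2, B2–B3, B2–B4, B1–B5
Each bag holds 3 vertices, so the decomposition has width 2, which upper-bounds the treewidth. For the lower bound, the 3 vertices {b, d, e} are pairwise adjacent, and any tree decomposition puts a clique entirely inside one bag — forcing width ≥ 2. Therefore the treewidth is 2.

2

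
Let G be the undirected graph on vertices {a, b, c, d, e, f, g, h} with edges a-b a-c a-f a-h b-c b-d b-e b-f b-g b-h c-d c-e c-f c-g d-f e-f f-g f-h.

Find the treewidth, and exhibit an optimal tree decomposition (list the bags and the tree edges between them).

Treewidth 3.
One optimal decomposition is:
Bags: B1 = {b, c, e, f}  B2 = {b, c, d, f}  B3 = {b, c, f, g}  B4 = {a, b, c, f}  B5 = {a, b, f, h}
Tree: B1–B2, B2–B3, B2–B4, B4–B5

Each bag holds 4 vertices, so the decomposition has width 3, which upper-bounds the treewidth. For the lower bound, the 4 vertices {a, b, f, h} are pairwise adjacent, and any tree decomposition puts a clique entirely inside one bag — forcing width ≥ 3. Hence tw(G) = 3 exactly.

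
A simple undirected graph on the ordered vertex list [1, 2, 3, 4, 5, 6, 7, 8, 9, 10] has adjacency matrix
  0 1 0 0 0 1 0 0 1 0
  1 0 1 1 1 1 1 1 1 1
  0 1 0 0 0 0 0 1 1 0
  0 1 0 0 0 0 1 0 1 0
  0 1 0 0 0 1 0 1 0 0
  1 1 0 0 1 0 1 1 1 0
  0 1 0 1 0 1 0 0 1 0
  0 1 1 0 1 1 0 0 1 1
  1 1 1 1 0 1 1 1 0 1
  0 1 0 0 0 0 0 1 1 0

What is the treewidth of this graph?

3

A width-3 tree decomposition is:
Bags: B1 = {1, 2, 6, 9}  B2 = {2, 6, 7, 9}  B3 = {2, 6, 8, 9}  B4 = {2, 4, 7, 9}  B5 = {2, 5, 6, 8}  B6 = {2, 8, 9, 10}  B7 = {2, 3, 8, 9}
Tree: B1–B2, B1–B3, B2–B4, B3–B5, B3–B6, B6–B7
Every bag has size at most 4, so the width is 4 − 1 = 3 and tw(G) ≤ 3. For the lower bound, the 4 vertices {2, 8, 9, 10} are pairwise adjacent, and any tree decomposition puts a clique entirely inside one bag — forcing width ≥ 3. Hence tw(G) = 3 exactly.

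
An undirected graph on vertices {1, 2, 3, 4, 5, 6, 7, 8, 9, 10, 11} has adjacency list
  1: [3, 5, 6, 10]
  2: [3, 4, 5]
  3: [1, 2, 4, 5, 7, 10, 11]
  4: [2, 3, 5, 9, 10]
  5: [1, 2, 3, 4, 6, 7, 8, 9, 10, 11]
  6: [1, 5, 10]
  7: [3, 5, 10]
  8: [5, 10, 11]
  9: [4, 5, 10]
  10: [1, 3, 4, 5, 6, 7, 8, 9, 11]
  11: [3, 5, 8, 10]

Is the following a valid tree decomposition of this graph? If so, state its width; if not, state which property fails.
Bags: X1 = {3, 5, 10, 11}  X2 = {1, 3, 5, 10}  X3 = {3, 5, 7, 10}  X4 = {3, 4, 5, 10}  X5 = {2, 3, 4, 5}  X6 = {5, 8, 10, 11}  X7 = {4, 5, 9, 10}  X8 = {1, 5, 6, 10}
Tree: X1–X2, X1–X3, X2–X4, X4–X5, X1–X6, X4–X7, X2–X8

Yes; width 3.

Checking the three conditions: (i) the bags cover all of {1, 2, 3, 4, 5, 6, 7, 8, 9, 10, 11}; (ii) for each edge, some bag contains both endpoints; (iii) the bags containing any fixed vertex form a subtree. All hold, so the decomposition is valid with width 4 − 1 = 3.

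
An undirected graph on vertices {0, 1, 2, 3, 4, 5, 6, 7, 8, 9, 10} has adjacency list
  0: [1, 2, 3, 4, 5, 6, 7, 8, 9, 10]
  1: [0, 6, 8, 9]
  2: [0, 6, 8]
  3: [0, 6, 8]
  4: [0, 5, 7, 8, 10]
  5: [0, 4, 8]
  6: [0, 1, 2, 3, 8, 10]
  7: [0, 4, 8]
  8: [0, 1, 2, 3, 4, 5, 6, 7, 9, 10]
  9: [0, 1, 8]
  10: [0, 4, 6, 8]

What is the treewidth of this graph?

A width-3 tree decomposition is:
Bags: B1 = {0, 6, 8, 10}  B2 = {0, 1, 6, 8}  B3 = {0, 2, 6, 8}  B4 = {0, 3, 6, 8}  B5 = {0, 4, 8, 10}  B6 = {0, 4, 7, 8}  B7 = {0, 4, 5, 8}  B8 = {0, 1, 8, 9}
Tree: B1–B2, B1–B3, B1–B4, B1–B5, B5–B6, B6–B7, B2–B8
Each bag holds 4 vertices, so the decomposition has width 3, which upper-bounds the treewidth. On the other hand G contains the 4-clique {0, 4, 8, 10}. A clique must lie in a single bag of any decomposition, so no decomposition can have width below 3. Combining the bounds, tw(G) = 3.

3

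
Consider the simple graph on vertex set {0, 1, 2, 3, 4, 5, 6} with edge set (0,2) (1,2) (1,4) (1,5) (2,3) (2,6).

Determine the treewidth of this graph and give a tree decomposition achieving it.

Treewidth 1.
Bags: B1 = {1, 5}  B2 = {1, 2}  B3 = {1, 4}  B4 = {2, 6}  B5 = {2, 3}  B6 = {0, 2}
Tree: B1–B2, B1–B3, B2–B4, B4–B5, B2–B6

Each bag holds 2 vertices, so the decomposition has width 1, which upper-bounds the treewidth. Since G has at least one edge (e.g. 1–5), it is not an edgeless graph, so tw(G) ≥ 1. The upper and lower bounds meet at 1, so that is the treewidth.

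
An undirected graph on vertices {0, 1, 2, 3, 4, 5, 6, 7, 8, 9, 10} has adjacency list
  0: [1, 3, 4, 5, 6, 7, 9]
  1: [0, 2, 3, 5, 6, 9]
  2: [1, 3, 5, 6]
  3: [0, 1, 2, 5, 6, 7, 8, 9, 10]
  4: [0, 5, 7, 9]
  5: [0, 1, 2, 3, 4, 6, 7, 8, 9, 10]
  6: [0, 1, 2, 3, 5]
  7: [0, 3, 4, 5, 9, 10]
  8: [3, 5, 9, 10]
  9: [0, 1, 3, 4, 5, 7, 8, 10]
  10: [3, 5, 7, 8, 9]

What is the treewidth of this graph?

4

A width-4 tree decomposition is:
Bags: B1 = {0, 1, 3, 5, 9}  B2 = {0, 3, 5, 7, 9}  B3 = {0, 1, 3, 5, 6}  B4 = {1, 2, 3, 5, 6}  B5 = {3, 5, 7, 9, 10}  B6 = {0, 4, 5, 7, 9}  B7 = {3, 5, 8, 9, 10}
Tree: B1–B2, B1–B3, B3–B4, B2–B5, B2–B6, B5–B7
Each bag holds 5 vertices, so the decomposition has width 4, which upper-bounds the treewidth. Conversely, {0, 1, 3, 5, 9} is a clique of size 5, and the vertices of any clique must share a bag in every tree decomposition; so some bag has ≥ 5 vertices and tw(G) ≥ 4. Therefore the treewidth is 4.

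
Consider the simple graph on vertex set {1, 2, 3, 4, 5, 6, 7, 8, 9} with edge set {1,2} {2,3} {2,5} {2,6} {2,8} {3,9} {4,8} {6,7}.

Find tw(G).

A width-1 tree decomposition is:
Bags: B1 = {3, 9}  B2 = {2, 3}  B3 = {2, 8}  B4 = {4, 8}  B5 = {2, 6}  B6 = {2, 5}  B7 = {1, 2}  B8 = {6, 7}
Tree: B1–B2, B2–B3, B3–B4, B3–B5, B2–B6, B5–B7, B5–B8
Every bag has size at most 2, so the width is 2 − 1 = 1 and tw(G) ≤ 1. G has an edge, so its treewidth is at least 1. Hence tw(G) = 1 exactly.

1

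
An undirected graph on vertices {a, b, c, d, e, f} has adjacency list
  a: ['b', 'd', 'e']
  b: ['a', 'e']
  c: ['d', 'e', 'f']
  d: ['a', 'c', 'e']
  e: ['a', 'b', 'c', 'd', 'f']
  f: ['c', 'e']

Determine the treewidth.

2

A width-2 tree decomposition is:
Bags: B1 = {a, b, e}  B2 = {a, d, e}  B3 = {c, d, e}  B4 = {c, e, f}
Tree: B1–B2, B2–B3, B3–B4
Every bag has size at most 3, so the width is 3 − 1 = 2 and tw(G) ≤ 2. On the other hand G contains the 3-clique {c, d, e}. A clique must lie in a single bag of any decomposition, so no decomposition can have width below 2. Combining the bounds, tw(G) = 2.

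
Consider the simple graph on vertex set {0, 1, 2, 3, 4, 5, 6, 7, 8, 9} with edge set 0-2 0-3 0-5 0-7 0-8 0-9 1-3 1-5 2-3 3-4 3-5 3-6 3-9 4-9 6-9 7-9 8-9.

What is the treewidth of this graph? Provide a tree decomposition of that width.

Each bag holds 3 vertices, so the decomposition has width 2, which upper-bounds the treewidth. On the other hand G contains the 3-clique {0, 8, 9}. A clique must lie in a single bag of any decomposition, so no decomposition can have width below 2. Therefore the treewidth is 2.

Treewidth 2.
One such decomposition:
Bags: B1 = {0, 8, 9}  B2 = {0, 3, 9}  B3 = {0, 2, 3}  B4 = {0, 7, 9}  B5 = {3, 6, 9}  B6 = {0, 3, 5}  B7 = {3, 4, 9}  B8 = {1, 3, 5}
Tree: B1–B2, B2–B3, B1–B4, B2–B5, B2–B6, B2–B7, B6–B8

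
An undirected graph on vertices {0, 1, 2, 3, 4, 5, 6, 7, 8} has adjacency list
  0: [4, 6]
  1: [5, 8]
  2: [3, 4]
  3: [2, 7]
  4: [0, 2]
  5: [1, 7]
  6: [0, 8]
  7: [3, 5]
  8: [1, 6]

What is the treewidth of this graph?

A width-2 tree decomposition is:
Bags: B1 = {1, 5, 8}  B2 = {5, 6, 8}  B3 = {0, 5, 6}  B4 = {0, 4, 5}  B5 = {2, 4, 5}  B6 = {2, 3, 5}  B7 = {3, 5, 7}
Tree: B1–B2, B2–B3, B3–B4, B4–B5, B5–B6, B6–B7
Every bag has size at most 3, so the width is 3 − 1 = 2 and tw(G) ≤ 2. The edges 5–1–8–6–0–4–2–3–7–5 form a cycle, so G is not a tree and its treewidth is at least 2. Combining the bounds, tw(G) = 2.

2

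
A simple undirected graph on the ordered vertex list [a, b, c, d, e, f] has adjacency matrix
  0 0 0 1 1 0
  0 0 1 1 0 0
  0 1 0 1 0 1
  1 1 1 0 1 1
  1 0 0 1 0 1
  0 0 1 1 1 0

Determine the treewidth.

A width-2 tree decomposition is:
Bags: B1 = {a, d, e}  B2 = {d, e, f}  B3 = {c, d, f}  B4 = {b, c, d}
Tree: B1–B2, B2–B3, B3–B4
Each bag holds 3 vertices, so the decomposition has width 2, which upper-bounds the treewidth. On the other hand G contains the 3-clique {a, d, e}. A clique must lie in a single bag of any decomposition, so no decomposition can have width below 2. Therefore the treewidth is 2.

2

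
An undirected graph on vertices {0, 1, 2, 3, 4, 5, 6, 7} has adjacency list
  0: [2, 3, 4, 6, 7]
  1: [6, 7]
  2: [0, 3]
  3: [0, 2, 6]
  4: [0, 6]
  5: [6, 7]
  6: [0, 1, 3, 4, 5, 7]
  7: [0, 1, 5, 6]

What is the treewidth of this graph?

A width-2 tree decomposition is:
Bags: B1 = {0, 6, 7}  B2 = {5, 6, 7}  B3 = {0, 4, 6}  B4 = {1, 6, 7}  B5 = {0, 3, 6}  B6 = {0, 2, 3}
Tree: B1–B2, B1–B3, B2–B4, B3–B5, B5–B6
The largest bag has 3 vertices, giving width 2; this decomposition certifies tw(G) ≤ 2. Conversely, {0, 2, 3} is a clique of size 3, and the vertices of any clique must share a bag in every tree decomposition; so some bag has ≥ 3 vertices and tw(G) ≥ 2. Combining the bounds, tw(G) = 2.

2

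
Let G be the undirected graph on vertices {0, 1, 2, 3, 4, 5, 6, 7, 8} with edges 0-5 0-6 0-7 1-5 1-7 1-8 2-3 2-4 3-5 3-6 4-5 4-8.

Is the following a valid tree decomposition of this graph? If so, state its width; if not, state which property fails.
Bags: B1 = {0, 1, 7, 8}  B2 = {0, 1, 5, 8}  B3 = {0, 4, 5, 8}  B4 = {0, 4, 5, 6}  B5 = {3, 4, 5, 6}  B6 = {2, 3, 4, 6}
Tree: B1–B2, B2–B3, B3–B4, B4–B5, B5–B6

Checking the three conditions: (i) the bags cover all of {0, 1, 2, 3, 4, 5, 6, 7, 8}; (ii) for each edge, some bag contains both endpoints; (iii) the bags containing any fixed vertex form a subtree. All hold, so the decomposition is valid with width 4 − 1 = 3.

Yes; width 3.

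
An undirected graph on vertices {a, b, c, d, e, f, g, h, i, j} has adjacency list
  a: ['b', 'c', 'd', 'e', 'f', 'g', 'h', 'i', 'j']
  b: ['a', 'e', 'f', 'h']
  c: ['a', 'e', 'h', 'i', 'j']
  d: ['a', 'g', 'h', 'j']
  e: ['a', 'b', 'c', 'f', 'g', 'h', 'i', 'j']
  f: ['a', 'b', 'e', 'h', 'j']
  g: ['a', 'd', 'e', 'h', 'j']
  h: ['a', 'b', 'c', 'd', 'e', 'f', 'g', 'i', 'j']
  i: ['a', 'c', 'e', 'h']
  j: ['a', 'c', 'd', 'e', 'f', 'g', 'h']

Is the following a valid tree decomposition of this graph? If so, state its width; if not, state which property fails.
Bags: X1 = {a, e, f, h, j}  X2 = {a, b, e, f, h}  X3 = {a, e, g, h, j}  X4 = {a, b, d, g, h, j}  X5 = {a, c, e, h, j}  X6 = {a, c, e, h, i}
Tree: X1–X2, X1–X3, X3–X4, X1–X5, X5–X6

A tree decomposition must satisfy three properties: every vertex lies in some bag; for every edge, both endpoints lie together in some bag; and for every vertex, the bags containing it form a connected subtree. Here bags containing vertex b are not connected in the tree, so the decomposition is invalid.

No — bags containing vertex b are not connected in the tree.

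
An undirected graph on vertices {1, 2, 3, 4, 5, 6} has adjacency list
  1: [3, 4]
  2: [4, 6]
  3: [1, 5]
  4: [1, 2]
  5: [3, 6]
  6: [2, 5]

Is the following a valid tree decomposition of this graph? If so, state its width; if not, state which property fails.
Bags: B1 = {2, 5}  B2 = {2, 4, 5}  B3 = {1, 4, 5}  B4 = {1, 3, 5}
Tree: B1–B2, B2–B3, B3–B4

No — vertex 6 appears in no bag.

A tree decomposition must satisfy three properties: every vertex lies in some bag; for every edge, both endpoints lie together in some bag; and for every vertex, the bags containing it form a connected subtree. Here vertex 6 appears in no bag, so the decomposition is invalid.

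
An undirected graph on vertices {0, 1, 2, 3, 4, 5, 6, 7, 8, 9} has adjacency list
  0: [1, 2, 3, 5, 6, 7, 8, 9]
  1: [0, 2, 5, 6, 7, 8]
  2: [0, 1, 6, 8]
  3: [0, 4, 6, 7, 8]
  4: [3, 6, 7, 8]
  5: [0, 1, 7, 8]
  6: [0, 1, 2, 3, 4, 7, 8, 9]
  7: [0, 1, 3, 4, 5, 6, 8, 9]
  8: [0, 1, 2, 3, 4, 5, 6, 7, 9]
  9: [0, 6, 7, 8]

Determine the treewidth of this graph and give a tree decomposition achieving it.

Treewidth 4.
Bags: B1 = {0, 3, 6, 7, 8}  B2 = {0, 1, 6, 7, 8}  B3 = {0, 1, 2, 6, 8}  B4 = {0, 1, 5, 7, 8}  B5 = {3, 4, 6, 7, 8}  B6 = {0, 6, 7, 8, 9}
Tree: B1–B2, B2–B3, B2–B4, B1–B5, B1–B6

Every bag has size at most 5, so the width is 5 − 1 = 4 and tw(G) ≤ 4. Conversely, {0, 1, 5, 7, 8} is a clique of size 5, and the vertices of any clique must share a bag in every tree decomposition; so some bag has ≥ 5 vertices and tw(G) ≥ 4. Combining the bounds, tw(G) = 4.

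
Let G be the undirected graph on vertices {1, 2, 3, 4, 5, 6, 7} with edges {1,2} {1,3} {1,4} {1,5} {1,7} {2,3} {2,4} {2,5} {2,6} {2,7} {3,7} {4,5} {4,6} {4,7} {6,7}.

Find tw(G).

3

A width-3 tree decomposition is:
Bags: B1 = {2, 4, 6, 7}  B2 = {1, 2, 4, 7}  B3 = {1, 2, 3, 7}  B4 = {1, 2, 4, 5}
Tree: B1–B2, B2–B3, B2–B4
Each bag holds 4 vertices, so the decomposition has width 3, which upper-bounds the treewidth. On the other hand G contains the 4-clique {1, 2, 3, 7}. A clique must lie in a single bag of any decomposition, so no decomposition can have width below 3. Therefore the treewidth is 3.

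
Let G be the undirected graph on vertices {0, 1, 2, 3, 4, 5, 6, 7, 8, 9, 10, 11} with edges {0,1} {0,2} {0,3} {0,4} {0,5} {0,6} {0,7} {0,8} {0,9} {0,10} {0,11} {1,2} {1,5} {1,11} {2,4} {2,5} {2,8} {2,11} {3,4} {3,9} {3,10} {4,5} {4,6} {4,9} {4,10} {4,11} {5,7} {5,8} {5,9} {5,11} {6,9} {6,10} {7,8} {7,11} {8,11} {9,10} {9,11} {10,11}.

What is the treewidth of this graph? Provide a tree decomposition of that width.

Treewidth 4.
One optimal decomposition is:
Bags: B1 = {0, 4, 5, 9, 11}  B2 = {0, 2, 4, 5, 11}  B3 = {0, 4, 9, 10, 11}  B4 = {0, 2, 5, 8, 11}  B5 = {0, 3, 4, 9, 10}  B6 = {0, 4, 6, 9, 10}  B7 = {0, 5, 7, 8, 11}  B8 = {0, 1, 2, 5, 11}
Tree: B1–B2, B1–B3, B2–B4, B3–B5, B3–B6, B4–B7, B4–B8

Every bag has size at most 5, so the width is 5 − 1 = 4 and tw(G) ≤ 4. Conversely, {0, 4, 9, 10, 11} is a clique of size 5, and the vertices of any clique must share a bag in every tree decomposition; so some bag has ≥ 5 vertices and tw(G) ≥ 4. Combining the bounds, tw(G) = 4.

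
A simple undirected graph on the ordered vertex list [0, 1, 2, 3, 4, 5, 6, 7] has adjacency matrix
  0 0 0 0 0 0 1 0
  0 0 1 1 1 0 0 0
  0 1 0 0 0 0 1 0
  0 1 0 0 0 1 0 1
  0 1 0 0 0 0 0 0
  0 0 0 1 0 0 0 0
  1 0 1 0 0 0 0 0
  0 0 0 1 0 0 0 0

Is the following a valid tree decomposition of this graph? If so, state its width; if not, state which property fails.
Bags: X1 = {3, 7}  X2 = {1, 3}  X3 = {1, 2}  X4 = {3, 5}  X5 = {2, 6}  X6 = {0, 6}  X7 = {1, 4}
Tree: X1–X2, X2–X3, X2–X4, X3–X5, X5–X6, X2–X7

Yes; width 1.

Checking the three conditions: (i) the bags cover all of {0, 1, 2, 3, 4, 5, 6, 7}; (ii) for each edge, some bag contains both endpoints; (iii) the bags containing any fixed vertex form a subtree. All hold, so the decomposition is valid with width 2 − 1 = 1.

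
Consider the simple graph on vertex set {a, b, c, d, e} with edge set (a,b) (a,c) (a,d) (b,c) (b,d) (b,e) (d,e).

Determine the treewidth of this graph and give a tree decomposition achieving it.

Treewidth 2.
Bags: B1 = {a, b, d}  B2 = {a, b, c}  B3 = {b, d, e}
Tree: B1–B2, B1–B3

Each bag holds 3 vertices, so the decomposition has width 2, which upper-bounds the treewidth. For the lower bound, the 3 vertices {b, d, e} are pairwise adjacent, and any tree decomposition puts a clique entirely inside one bag — forcing width ≥ 2. The upper and lower bounds meet at 2, so that is the treewidth.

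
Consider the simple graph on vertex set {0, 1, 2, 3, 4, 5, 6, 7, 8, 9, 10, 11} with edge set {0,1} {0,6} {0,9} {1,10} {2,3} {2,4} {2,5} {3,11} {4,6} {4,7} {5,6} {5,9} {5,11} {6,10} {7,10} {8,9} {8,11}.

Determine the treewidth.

3

A width-3 tree decomposition is:
Bags: B1 = {3, 8, 9, 11}  B2 = {3, 5, 9, 11}  B3 = {2, 3, 5, 9}  B4 = {0, 2, 5, 9}  B5 = {0, 2, 5, 6}  B6 = {0, 2, 4, 6}  B7 = {0, 1, 4, 6}  B8 = {1, 4, 6, 10}  B9 = {1, 4, 7, 10}
Tree: B1–B2, B2–B3, B3–B4, B4–B5, B5–B6, B6–B7, B7–B8, B8–B9
Every bag has size at most 4, so the width is 4 − 1 = 3 and tw(G) ≤ 3. For the lower bound: the 4 vertex sets {3,8,11}, {9}, {5}, {0,2,4,6} are disjoint, each induces a connected subgraph, and every pair is joined by at least one edge of G. Contracting each set to a single vertex therefore yields K_{4} as a minor, and since treewidth is minor-monotone, tw(G) ≥ tw(K_{4}) = 3. The upper and lower bounds meet at 3, so that is the treewidth.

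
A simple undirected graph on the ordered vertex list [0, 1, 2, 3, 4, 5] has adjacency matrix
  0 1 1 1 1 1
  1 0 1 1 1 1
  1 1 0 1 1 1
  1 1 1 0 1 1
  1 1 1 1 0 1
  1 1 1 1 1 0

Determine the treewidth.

5

A width-5 tree decomposition is:
Bags: B1 = {0, 1, 2, 3, 4, 5}
Tree: (single bag)
With just one bag of size 6, the width is 6 − 1 = 5, so tw(G) ≤ 5. On the other hand G contains the 6-clique {0, 1, 2, 3, 4, 5}. A clique must lie in a single bag of any decomposition, so no decomposition can have width below 5. Therefore the treewidth is 5.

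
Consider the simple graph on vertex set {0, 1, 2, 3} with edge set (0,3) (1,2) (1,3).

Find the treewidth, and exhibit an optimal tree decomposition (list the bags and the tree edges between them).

Each bag holds 2 vertices, so the decomposition has width 1, which upper-bounds the treewidth. Since G has at least one edge (e.g. 3–1), it is not an edgeless graph, so tw(G) ≥ 1. Combining the bounds, tw(G) = 1.

Treewidth 1.
One such decomposition:
Bags: B1 = {1, 3}  B2 = {0, 3}  B3 = {1, 2}
Tree: B1–B2, B1–B3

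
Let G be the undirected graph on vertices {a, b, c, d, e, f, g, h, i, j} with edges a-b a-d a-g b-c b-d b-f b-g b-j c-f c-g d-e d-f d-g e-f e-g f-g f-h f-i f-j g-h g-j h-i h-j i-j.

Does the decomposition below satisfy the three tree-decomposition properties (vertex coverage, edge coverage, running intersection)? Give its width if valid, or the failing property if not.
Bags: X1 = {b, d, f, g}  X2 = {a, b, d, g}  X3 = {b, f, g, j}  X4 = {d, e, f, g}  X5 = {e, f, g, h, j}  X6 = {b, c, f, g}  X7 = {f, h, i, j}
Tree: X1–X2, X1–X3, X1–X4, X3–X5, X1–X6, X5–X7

No — bags containing vertex e are not connected in the tree.

A tree decomposition must satisfy three properties: every vertex lies in some bag; for every edge, both endpoints lie together in some bag; and for every vertex, the bags containing it form a connected subtree. Here bags containing vertex e are not connected in the tree, so the decomposition is invalid.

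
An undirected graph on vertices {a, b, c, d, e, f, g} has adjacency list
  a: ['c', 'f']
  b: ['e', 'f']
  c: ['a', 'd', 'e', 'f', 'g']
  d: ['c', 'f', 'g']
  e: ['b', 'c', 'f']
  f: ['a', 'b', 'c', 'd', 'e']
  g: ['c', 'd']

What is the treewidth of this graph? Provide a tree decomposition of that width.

Treewidth 2.
One such decomposition:
Bags: B1 = {c, d, f}  B2 = {a, c, f}  B3 = {c, d, g}  B4 = {c, e, f}  B5 = {b, e, f}
Tree: B1–B2, B1–B3, B2–B4, B4–B5

Every bag has size at most 3, so the width is 3 − 1 = 2 and tw(G) ≤ 2. Conversely, {c, d, g} is a clique of size 3, and the vertices of any clique must share a bag in every tree decomposition; so some bag has ≥ 3 vertices and tw(G) ≥ 2. Hence tw(G) = 2 exactly.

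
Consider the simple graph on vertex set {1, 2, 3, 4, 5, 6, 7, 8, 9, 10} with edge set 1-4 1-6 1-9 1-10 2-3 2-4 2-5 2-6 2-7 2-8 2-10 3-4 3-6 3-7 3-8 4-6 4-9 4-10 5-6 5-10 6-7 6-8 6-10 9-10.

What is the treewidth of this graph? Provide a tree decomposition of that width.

Each bag holds 4 vertices, so the decomposition has width 3, which upper-bounds the treewidth. Conversely, {1, 4, 9, 10} is a clique of size 4, and the vertices of any clique must share a bag in every tree decomposition; so some bag has ≥ 4 vertices and tw(G) ≥ 3. Hence tw(G) = 3 exactly.

Treewidth 3.
Bags: B1 = {2, 3, 4, 6}  B2 = {2, 3, 6, 7}  B3 = {2, 3, 6, 8}  B4 = {2, 4, 6, 10}  B5 = {1, 4, 6, 10}  B6 = {1, 4, 9, 10}  B7 = {2, 5, 6, 10}
Tree: B1–B2, B1–B3, B1–B4, B4–B5, B5–B6, B4–B7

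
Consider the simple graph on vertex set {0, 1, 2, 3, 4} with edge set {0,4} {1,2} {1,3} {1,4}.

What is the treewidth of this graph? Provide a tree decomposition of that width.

Every bag has size at most 2, so the width is 2 − 1 = 1 and tw(G) ≤ 1. G has an edge, so its treewidth is at least 1. The upper and lower bounds meet at 1, so that is the treewidth.

Treewidth 1.
One such decomposition:
Bags: B1 = {1, 4}  B2 = {1, 2}  B3 = {0, 4}  B4 = {1, 3}
Tree: B1–B2, B1–B3, B1–B4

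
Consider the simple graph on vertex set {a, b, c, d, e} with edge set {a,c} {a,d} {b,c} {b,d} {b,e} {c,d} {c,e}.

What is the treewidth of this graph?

2

A width-2 tree decomposition is:
Bags: B1 = {b, c, e}  B2 = {b, c, d}  B3 = {a, c, d}
Tree: B1–B2, B2–B3
Each bag holds 3 vertices, so the decomposition has width 2, which upper-bounds the treewidth. For the lower bound, the 3 vertices {a, c, d} are pairwise adjacent, and any tree decomposition puts a clique entirely inside one bag — forcing width ≥ 2. Hence tw(G) = 2 exactly.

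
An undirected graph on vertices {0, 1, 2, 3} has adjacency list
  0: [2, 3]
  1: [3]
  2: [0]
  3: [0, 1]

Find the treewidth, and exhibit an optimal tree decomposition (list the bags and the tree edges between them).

Treewidth 1.
Bags: B1 = {0, 2}  B2 = {0, 3}  B3 = {1, 3}
Tree: B1–B2, B2–B3

Each bag holds 2 vertices, so the decomposition has width 1, which upper-bounds the treewidth. G has an edge, so its treewidth is at least 1. Combining the bounds, tw(G) = 1.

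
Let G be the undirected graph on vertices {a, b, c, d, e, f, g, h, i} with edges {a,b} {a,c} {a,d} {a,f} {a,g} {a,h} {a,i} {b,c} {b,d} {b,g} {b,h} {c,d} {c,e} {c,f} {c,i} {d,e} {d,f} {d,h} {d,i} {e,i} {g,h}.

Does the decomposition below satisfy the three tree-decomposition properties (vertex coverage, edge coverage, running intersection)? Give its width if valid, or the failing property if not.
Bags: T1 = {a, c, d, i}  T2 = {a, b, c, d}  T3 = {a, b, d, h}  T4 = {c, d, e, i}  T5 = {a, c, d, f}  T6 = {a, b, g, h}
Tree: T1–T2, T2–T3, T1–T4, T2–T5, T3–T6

Vertex coverage: the bags together contain {a, b, c, d, e, f, g, h, i}, the full vertex set. Edge coverage: each edge of G has both endpoints in at least one bag. Running intersection: for every vertex, the bags containing it form a connected subtree. All three properties hold, so this is a valid tree decomposition of width max|bag| − 1 = 3, and hence tw(G) ≤ 3.

Yes; width 3.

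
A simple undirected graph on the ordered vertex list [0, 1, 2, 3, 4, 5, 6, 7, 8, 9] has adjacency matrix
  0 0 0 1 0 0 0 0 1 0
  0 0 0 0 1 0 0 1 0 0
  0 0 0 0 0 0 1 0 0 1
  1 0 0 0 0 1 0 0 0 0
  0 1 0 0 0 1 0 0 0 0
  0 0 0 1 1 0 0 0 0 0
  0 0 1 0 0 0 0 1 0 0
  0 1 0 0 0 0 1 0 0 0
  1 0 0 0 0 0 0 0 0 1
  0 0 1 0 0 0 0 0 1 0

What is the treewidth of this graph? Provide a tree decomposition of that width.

Treewidth 2.
One such decomposition:
Bags: B1 = {1, 4, 5}  B2 = {1, 5, 7}  B3 = {5, 6, 7}  B4 = {2, 5, 6}  B5 = {2, 5, 9}  B6 = {5, 8, 9}  B7 = {0, 5, 8}  B8 = {0, 3, 5}
Tree: B1–B2, B2–B3, B3–B4, B4–B5, B5–B6, B6–B7, B7–B8

Each bag holds 3 vertices, so the decomposition has width 2, which upper-bounds the treewidth. Since 5–4–1–7–6–2–9–8–0–3–5 is a cycle in G, G is not acyclic. Forests are exactly the graphs of treewidth ≤ 1, so tw(G) ≥ 2. Therefore the treewidth is 2.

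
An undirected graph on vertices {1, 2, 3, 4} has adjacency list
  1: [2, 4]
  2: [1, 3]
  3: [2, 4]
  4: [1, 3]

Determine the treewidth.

2

A width-2 tree decomposition is:
Bags: B1 = {1, 2, 3}  B2 = {1, 3, 4}
Tree: B1–B2
The largest bag has 3 vertices, giving width 2; this decomposition certifies tw(G) ≤ 2. The edges 1–2–3–4–1 form a cycle, so G is not a tree and its treewidth is at least 2. Therefore the treewidth is 2.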